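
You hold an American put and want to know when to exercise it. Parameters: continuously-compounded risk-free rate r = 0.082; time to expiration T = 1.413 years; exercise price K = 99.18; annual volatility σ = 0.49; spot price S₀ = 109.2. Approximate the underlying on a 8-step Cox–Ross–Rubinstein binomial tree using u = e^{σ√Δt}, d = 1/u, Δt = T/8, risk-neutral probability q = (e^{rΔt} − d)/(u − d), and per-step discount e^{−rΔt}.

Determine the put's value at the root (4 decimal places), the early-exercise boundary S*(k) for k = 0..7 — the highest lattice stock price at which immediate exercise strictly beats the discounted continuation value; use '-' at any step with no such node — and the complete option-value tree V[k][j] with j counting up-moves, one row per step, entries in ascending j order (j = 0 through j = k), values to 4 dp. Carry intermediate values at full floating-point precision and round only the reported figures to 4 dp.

price = 14.7567
boundary = - - - 58.8733 47.9163 58.8733 47.9163 58.8733
tree:
14.7567
21.2917 8.2309
29.8093 12.8482 3.5539
40.3067 19.5108 6.1288 0.9145
51.2637 28.6390 10.3623 1.7977 0.0000
60.1814 40.3067 17.0568 3.5339 0.0000 0.0000
67.4395 51.2637 27.0170 6.9469 0.0000 0.0000 0.0000
73.3467 60.1814 40.3067 13.6559 0.0000 0.0000 0.0000 0.0000
78.1546 67.4395 51.2637 26.8442 0.0000 0.0000 0.0000 0.0000 0.0000

Δt=0.17663, u=1.22867, d=0.81389, q=0.48387, disc=e^(-rΔt)=0.98562
k=8 terminal: V=max(K-S,0) → 78.1546 67.4395 51.2637 26.8442 0.0000 0.0000 0.0000 0.0000 0.0000
k=7: j=0 S=25.8333 intr=73.3467 cont=71.9206 V=73.3467[EX]; j=1 S=38.9986 intr=60.1814 cont=58.7553 V=60.1814[EX]; j=2 S=58.8733 intr=40.3067 cont=38.8806 V=40.3067[EX]; j=3 S=88.8767 intr=10.3033 cont=13.6559 V=13.6559[hold]; j=4 S=134.1706 intr=0.0000 cont=0.0000 V=0.0000[hold]; j=5 S=202.5476 intr=0.0000 cont=0.0000 V=0.0000[hold]; j=6 S=305.7712 intr=0.0000 cont=0.0000 V=0.0000[hold]; j=7 S=461.6004 intr=0.0000 cont=0.0000 V=0.0000[hold]  S*(7)=58.8733
k=6: j=0 S=31.7405 intr=67.4395 cont=66.0134 V=67.4395[EX]; j=1 S=47.9163 intr=51.2637 cont=49.8376 V=51.2637[EX]; j=2 S=72.3358 intr=26.8442 cont=27.0170 V=27.0170[hold]; j=3 S=109.2000 intr=0.0000 cont=6.9469 V=6.9469[hold]; j=4 S=164.8512 intr=0.0000 cont=0.0000 V=0.0000[hold]; j=5 S=248.8638 intr=0.0000 cont=0.0000 V=0.0000[hold]; j=6 S=375.6915 intr=0.0000 cont=0.0000 V=0.0000[hold]  S*(6)=47.9163
k=5: j=0 S=38.9986 intr=60.1814 cont=58.7553 V=60.1814[EX]; j=1 S=58.8733 intr=40.3067 cont=38.9630 V=40.3067[EX]; j=2 S=88.8767 intr=10.3033 cont=17.0568 V=17.0568[hold]; j=3 S=134.1706 intr=0.0000 cont=3.5339 V=3.5339[hold]; j=4 S=202.5476 intr=0.0000 cont=0.0000 V=0.0000[hold]; j=5 S=305.7712 intr=0.0000 cont=0.0000 V=0.0000[hold]  S*(5)=58.8733
k=4: j=0 S=47.9163 intr=51.2637 cont=49.8376 V=51.2637[EX]; j=1 S=72.3358 intr=26.8442 cont=28.6390 V=28.6390[hold]; j=2 S=109.2000 intr=0.0000 cont=10.3623 V=10.3623[hold]; j=3 S=164.8512 intr=0.0000 cont=1.7977 V=1.7977[hold]; j=4 S=248.8638 intr=0.0000 cont=0.0000 V=0.0000[hold]  S*(4)=47.9163
k=3: j=0 S=58.8733 intr=40.3067 cont=39.7366 V=40.3067[EX]; j=1 S=88.8767 intr=10.3033 cont=19.5108 V=19.5108[hold]; j=2 S=134.1706 intr=0.0000 cont=6.1288 V=6.1288[hold]; j=3 S=202.5476 intr=0.0000 cont=0.9145 V=0.9145[hold]  S*(3)=58.8733
k=2: j=0 S=72.3358 intr=26.8442 cont=29.8093 V=29.8093[hold]; j=1 S=109.2000 intr=0.0000 cont=12.8482 V=12.8482[hold]; j=2 S=164.8512 intr=0.0000 cont=3.5539 V=3.5539[hold]  S*(2)=-
k=1: j=0 S=88.8767 intr=10.3033 cont=21.2917 V=21.2917[hold]; j=1 S=134.1706 intr=0.0000 cont=8.2309 V=8.2309[hold]  S*(1)=-
k=0: j=0 S=109.2000 intr=0.0000 cont=14.7567 V=14.7567[hold]  S*(0)=-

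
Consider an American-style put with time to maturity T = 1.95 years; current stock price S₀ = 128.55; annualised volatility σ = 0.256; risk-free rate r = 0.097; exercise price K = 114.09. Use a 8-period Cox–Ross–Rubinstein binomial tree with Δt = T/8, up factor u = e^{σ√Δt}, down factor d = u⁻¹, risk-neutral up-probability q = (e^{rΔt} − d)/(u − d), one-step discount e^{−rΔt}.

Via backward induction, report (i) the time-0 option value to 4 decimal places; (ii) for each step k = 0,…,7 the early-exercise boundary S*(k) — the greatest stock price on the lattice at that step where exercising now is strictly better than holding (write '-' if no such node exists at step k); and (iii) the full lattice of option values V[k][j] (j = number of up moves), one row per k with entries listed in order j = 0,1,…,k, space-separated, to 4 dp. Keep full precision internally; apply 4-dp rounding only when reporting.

Δt=0.24375  u=1.13472  d=0.88127  q=0.56284  discount=0.97663
step 8 (expiry): payoffs max(K−S,0) = 67.3220 53.8716 36.5528 14.2531 0.0000 0.0000 0.0000 0.0000 0.0000
step 7: (k=7,j=0): S=53.0688, (K−S)⁺=61.0212, hold=58.3553 ⇒ V=61.0212 exercise | (k=7,j=1): S=68.3313, (K−S)⁺=45.7587, hold=43.0928 ⇒ V=45.7587 exercise | (k=7,j=2): S=87.9834, (K−S)⁺=26.1066, hold=23.4407 ⇒ V=26.1066 exercise | (k=7,j=3): S=113.2874, (K−S)⁺=0.8026, hold=6.0852 ⇒ V=6.0852 continue | (k=7,j=4): S=145.8688, (K−S)⁺=0.0000, hold=0.0000 ⇒ V=0.0000 continue | (k=7,j=5): S=187.8207, (K−S)⁺=0.0000, hold=0.0000 ⇒ V=0.0000 continue | (k=7,j=6): S=241.8378, (K−S)⁺=0.0000, hold=0.0000 ⇒ V=0.0000 continue | (k=7,j=7): S=311.3903, (K−S)⁺=0.0000, hold=0.0000 ⇒ V=0.0000 continue  boundary S*=87.9834
step 6: (k=6,j=0): S=60.2184, (K−S)⁺=53.8716, hold=51.2057 ⇒ V=53.8716 exercise | (k=6,j=1): S=77.5372, (K−S)⁺=36.5528, hold=33.8869 ⇒ V=36.5528 exercise | (k=6,j=2): S=99.8369, (K−S)⁺=14.2531, hold=14.4910 ⇒ V=14.4910 continue | (k=6,j=3): S=128.5500, (K−S)⁺=0.0000, hold=2.5980 ⇒ V=2.5980 continue | (k=6,j=4): S=165.5209, (K−S)⁺=0.0000, hold=0.0000 ⇒ V=0.0000 continue | (k=6,j=5): S=213.1247, (K−S)⁺=0.0000, hold=0.0000 ⇒ V=0.0000 continue | (k=6,j=6): S=274.4193, (K−S)⁺=0.0000, hold=0.0000 ⇒ V=0.0000 continue  boundary S*=77.5372
step 5: (k=5,j=0): S=68.3313, (K−S)⁺=45.7587, hold=43.0928 ⇒ V=45.7587 exercise | (k=5,j=1): S=87.9834, (K−S)⁺=26.1066, hold=23.5715 ⇒ V=26.1066 exercise | (k=5,j=2): S=113.2874, (K−S)⁺=0.8026, hold=7.6150 ⇒ V=7.6150 continue | (k=5,j=3): S=145.8688, (K−S)⁺=0.0000, hold=1.1092 ⇒ V=1.1092 continue | (k=5,j=4): S=187.8207, (K−S)⁺=0.0000, hold=0.0000 ⇒ V=0.0000 continue | (k=5,j=5): S=241.8378, (K−S)⁺=0.0000, hold=0.0000 ⇒ V=0.0000 continue  boundary S*=87.9834
step 4: (k=4,j=0): S=77.5372, (K−S)⁺=36.5528, hold=33.8869 ⇒ V=36.5528 exercise | (k=4,j=1): S=99.8369, (K−S)⁺=14.2531, hold=15.3319 ⇒ V=15.3319 continue | (k=4,j=2): S=128.5500, (K−S)⁺=0.0000, hold=3.8609 ⇒ V=3.8609 continue | (k=4,j=3): S=165.5209, (K−S)⁺=0.0000, hold=0.4736 ⇒ V=0.4736 continue | (k=4,j=4): S=213.1247, (K−S)⁺=0.0000, hold=0.0000 ⇒ V=0.0000 continue  boundary S*=77.5372
step 3: (k=3,j=0): S=87.9834, (K−S)⁺=26.1066, hold=24.0337 ⇒ V=26.1066 exercise | (k=3,j=1): S=113.2874, (K−S)⁺=0.8026, hold=8.6681 ⇒ V=8.6681 continue | (k=3,j=2): S=145.8688, (K−S)⁺=0.0000, hold=1.9087 ⇒ V=1.9087 continue | (k=3,j=3): S=187.8207, (K−S)⁺=0.0000, hold=0.2022 ⇒ V=0.2022 continue  boundary S*=87.9834
step 2: (k=2,j=0): S=99.8369, (K−S)⁺=14.2531, hold=15.9108 ⇒ V=15.9108 continue | (k=2,j=1): S=128.5500, (K−S)⁺=0.0000, hold=4.7500 ⇒ V=4.7500 continue | (k=2,j=2): S=165.5209, (K−S)⁺=0.0000, hold=0.9260 ⇒ V=0.9260 continue  boundary S*=-
step 1: (k=1,j=0): S=113.2874, (K−S)⁺=0.8026, hold=9.4040 ⇒ V=9.4040 continue | (k=1,j=1): S=145.8688, (K−S)⁺=0.0000, hold=2.5370 ⇒ V=2.5370 continue  boundary S*=-
step 0: (k=0,j=0): S=128.5500, (K−S)⁺=0.0000, hold=5.4096 ⇒ V=5.4096 continue  boundary S*=-

price = 5.4096
boundary = - - - 87.9834 77.5372 87.9834 77.5372 87.9834
tree:
5.4096
9.4040 2.5370
15.9108 4.7500 0.9260
26.1066 8.6681 1.9087 0.2022
36.5528 15.3319 3.8609 0.4736 0.0000
45.7587 26.1066 7.6150 1.1092 0.0000 0.0000
53.8716 36.5528 14.4910 2.5980 0.0000 0.0000 0.0000
61.0212 45.7587 26.1066 6.0852 0.0000 0.0000 0.0000 0.0000
67.3220 53.8716 36.5528 14.2531 0.0000 0.0000 0.0000 0.0000 0.0000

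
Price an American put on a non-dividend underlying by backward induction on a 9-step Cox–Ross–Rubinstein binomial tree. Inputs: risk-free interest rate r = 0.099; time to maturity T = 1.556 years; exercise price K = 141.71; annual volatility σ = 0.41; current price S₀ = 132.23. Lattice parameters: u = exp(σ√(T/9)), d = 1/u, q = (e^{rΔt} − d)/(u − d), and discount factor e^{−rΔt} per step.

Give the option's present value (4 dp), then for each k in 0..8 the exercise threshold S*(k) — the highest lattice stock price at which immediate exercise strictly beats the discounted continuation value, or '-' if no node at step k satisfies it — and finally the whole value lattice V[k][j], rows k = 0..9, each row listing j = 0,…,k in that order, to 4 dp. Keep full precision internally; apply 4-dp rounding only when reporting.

Δt=0.17289  u=1.18587  d=0.84326  q=0.50787  discount=0.98303
step 9 (expiry): payoffs max(K−S,0) = 113.2003 101.6171 85.3277 62.4202 30.2055 0.0000 0.0000 0.0000 0.0000 0.0000
step 8: (k=8,j=0): S=33.8088, (K−S)⁺=107.9012, hold=105.4963 ⇒ V=107.9012 exercise | (k=8,j=1): S=47.5450, (K−S)⁺=94.1650, hold=91.7601 ⇒ V=94.1650 exercise | (k=8,j=2): S=66.8621, (K−S)⁺=74.8479, hold=72.4430 ⇒ V=74.8479 exercise | (k=8,j=3): S=94.0275, (K−S)⁺=47.6825, hold=45.2776 ⇒ V=47.6825 exercise | (k=8,j=4): S=132.2300, (K−S)⁺=9.4800, hold=14.6127 ⇒ V=14.6127 continue | (k=8,j=5): S=185.9538, (K−S)⁺=0.0000, hold=0.0000 ⇒ V=0.0000 continue | (k=8,j=6): S=261.5050, (K−S)⁺=0.0000, hold=0.0000 ⇒ V=0.0000 continue | (k=8,j=7): S=367.7519, (K−S)⁺=0.0000, hold=0.0000 ⇒ V=0.0000 continue | (k=8,j=8): S=517.1660, (K−S)⁺=0.0000, hold=0.0000 ⇒ V=0.0000 continue  boundary S*=94.0275
step 7: (k=7,j=0): S=40.0929, (K−S)⁺=101.6171, hold=99.2122 ⇒ V=101.6171 exercise | (k=7,j=1): S=56.3823, (K−S)⁺=85.3277, hold=82.9229 ⇒ V=85.3277 exercise | (k=7,j=2): S=79.2898, (K−S)⁺=62.4202, hold=60.0153 ⇒ V=62.4202 exercise | (k=7,j=3): S=111.5045, (K−S)⁺=30.2055, hold=30.3631 ⇒ V=30.3631 continue | (k=7,j=4): S=156.8077, (K−S)⁺=0.0000, hold=7.0693 ⇒ V=7.0693 continue | (k=7,j=5): S=220.5172, (K−S)⁺=0.0000, hold=0.0000 ⇒ V=0.0000 continue | (k=7,j=6): S=310.1112, (K−S)⁺=0.0000, hold=0.0000 ⇒ V=0.0000 continue | (k=7,j=7): S=436.1064, (K−S)⁺=0.0000, hold=0.0000 ⇒ V=0.0000 continue  boundary S*=79.2898
step 6: (k=6,j=0): S=47.5450, (K−S)⁺=94.1650, hold=91.7601 ⇒ V=94.1650 exercise | (k=6,j=1): S=66.8621, (K−S)⁺=74.8479, hold=72.4430 ⇒ V=74.8479 exercise | (k=6,j=2): S=94.0275, (K−S)⁺=47.6825, hold=45.3563 ⇒ V=47.6825 exercise | (k=6,j=3): S=132.2300, (K−S)⁺=9.4800, hold=18.2183 ⇒ V=18.2183 continue | (k=6,j=4): S=185.9538, (K−S)⁺=0.0000, hold=3.4200 ⇒ V=3.4200 continue | (k=6,j=5): S=261.5050, (K−S)⁺=0.0000, hold=0.0000 ⇒ V=0.0000 continue | (k=6,j=6): S=367.7519, (K−S)⁺=0.0000, hold=0.0000 ⇒ V=0.0000 continue  boundary S*=94.0275
step 5: (k=5,j=0): S=56.3823, (K−S)⁺=85.3277, hold=82.9229 ⇒ V=85.3277 exercise | (k=5,j=1): S=79.2898, (K−S)⁺=62.4202, hold=60.0153 ⇒ V=62.4202 exercise | (k=5,j=2): S=111.5045, (K−S)⁺=30.2055, hold=32.1632 ⇒ V=32.1632 continue | (k=5,j=3): S=156.8077, (K−S)⁺=0.0000, hold=10.5210 ⇒ V=10.5210 continue | (k=5,j=4): S=220.5172, (K−S)⁺=0.0000, hold=1.6545 ⇒ V=1.6545 continue | (k=5,j=5): S=310.1112, (K−S)⁺=0.0000, hold=0.0000 ⇒ V=0.0000 continue  boundary S*=79.2898
step 4: (k=4,j=0): S=66.8621, (K−S)⁺=74.8479, hold=72.4430 ⇒ V=74.8479 exercise | (k=4,j=1): S=94.0275, (K−S)⁺=47.6825, hold=46.2550 ⇒ V=47.6825 exercise | (k=4,j=2): S=132.2300, (K−S)⁺=9.4800, hold=20.8125 ⇒ V=20.8125 continue | (k=4,j=3): S=185.9538, (K−S)⁺=0.0000, hold=5.9159 ⇒ V=5.9159 continue | (k=4,j=4): S=261.5050, (K−S)⁺=0.0000, hold=0.8004 ⇒ V=0.8004 continue  boundary S*=94.0275
step 3: (k=3,j=0): S=79.2898, (K−S)⁺=62.4202, hold=60.0153 ⇒ V=62.4202 exercise | (k=3,j=1): S=111.5045, (K−S)⁺=30.2055, hold=33.4584 ⇒ V=33.4584 continue | (k=3,j=2): S=156.8077, (K−S)⁺=0.0000, hold=13.0221 ⇒ V=13.0221 continue | (k=3,j=3): S=220.5172, (K−S)⁺=0.0000, hold=3.2616 ⇒ V=3.2616 continue  boundary S*=79.2898
step 2: (k=2,j=0): S=94.0275, (K−S)⁺=47.6825, hold=46.9016 ⇒ V=47.6825 exercise | (k=2,j=1): S=132.2300, (K−S)⁺=9.4800, hold=22.6877 ⇒ V=22.6877 continue | (k=2,j=2): S=185.9538, (K−S)⁺=0.0000, hold=7.9281 ⇒ V=7.9281 continue  boundary S*=94.0275
step 1: (k=1,j=0): S=111.5045, (K−S)⁺=30.2055, hold=34.3946 ⇒ V=34.3946 continue | (k=1,j=1): S=156.8077, (K−S)⁺=0.0000, hold=14.9339 ⇒ V=14.9339 continue  boundary S*=-
step 0: (k=0,j=0): S=132.2300, (K−S)⁺=9.4800, hold=24.0951 ⇒ V=24.0951 continue  boundary S*=-

price = 24.0951
boundary = - - 94.0275 79.2898 94.0275 79.2898 94.0275 79.2898 94.0275
tree:
24.0951
34.3946 14.9339
47.6825 22.6877 7.9281
62.4202 33.4584 13.0221 3.2616
74.8479 47.6825 20.8125 5.9159 0.8004
85.3277 62.4202 32.1632 10.5210 1.6545 0.0000
94.1650 74.8479 47.6825 18.2183 3.4200 0.0000 0.0000
101.6171 85.3277 62.4202 30.3631 7.0693 0.0000 0.0000 0.0000
107.9012 94.1650 74.8479 47.6825 14.6127 0.0000 0.0000 0.0000 0.0000
113.2003 101.6171 85.3277 62.4202 30.2055 0.0000 0.0000 0.0000 0.0000 0.0000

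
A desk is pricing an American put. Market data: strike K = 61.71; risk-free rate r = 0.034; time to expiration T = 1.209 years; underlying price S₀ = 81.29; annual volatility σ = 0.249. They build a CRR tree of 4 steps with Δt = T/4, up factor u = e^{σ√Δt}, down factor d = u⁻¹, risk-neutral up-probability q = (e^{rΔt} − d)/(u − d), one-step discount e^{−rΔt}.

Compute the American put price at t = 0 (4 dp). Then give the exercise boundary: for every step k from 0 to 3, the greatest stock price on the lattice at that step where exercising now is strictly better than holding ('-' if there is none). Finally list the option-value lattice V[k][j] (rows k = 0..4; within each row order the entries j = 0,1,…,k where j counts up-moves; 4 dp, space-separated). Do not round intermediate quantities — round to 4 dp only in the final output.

price = 0.9258
boundary = - - - 53.9114
tree:
0.9258
1.8838 0.0000
3.8329 0.0000 0.0000
7.7986 0.0000 0.0000 0.0000
14.6958 0.0000 0.0000 0.0000 0.0000

Δt=0.30225, u=1.14671, d=0.87206, q=0.50344, disc=e^(-rΔt)=0.98978
k=4 terminal: V=max(K-S,0) → 14.6958 0.0000 0.0000 0.0000 0.0000
k=3: j=0 S=53.9114 intr=7.7986 cont=7.2227 V=7.7986[EX]; j=1 S=70.8900 intr=0.0000 cont=0.0000 V=0.0000[hold]; j=2 S=93.2157 intr=0.0000 cont=0.0000 V=0.0000[hold]; j=3 S=122.5726 intr=0.0000 cont=0.0000 V=0.0000[hold]  S*(3)=53.9114
k=2: j=0 S=61.8206 intr=0.0000 cont=3.8329 V=3.8329[hold]; j=1 S=81.2900 intr=0.0000 cont=0.0000 V=0.0000[hold]; j=2 S=106.8910 intr=0.0000 cont=0.0000 V=0.0000[hold]  S*(2)=-
k=1: j=0 S=70.8900 intr=0.0000 cont=1.8838 V=1.8838[hold]; j=1 S=93.2157 intr=0.0000 cont=0.0000 V=0.0000[hold]  S*(1)=-
k=0: j=0 S=81.2900 intr=0.0000 cont=0.9258 V=0.9258[hold]  S*(0)=-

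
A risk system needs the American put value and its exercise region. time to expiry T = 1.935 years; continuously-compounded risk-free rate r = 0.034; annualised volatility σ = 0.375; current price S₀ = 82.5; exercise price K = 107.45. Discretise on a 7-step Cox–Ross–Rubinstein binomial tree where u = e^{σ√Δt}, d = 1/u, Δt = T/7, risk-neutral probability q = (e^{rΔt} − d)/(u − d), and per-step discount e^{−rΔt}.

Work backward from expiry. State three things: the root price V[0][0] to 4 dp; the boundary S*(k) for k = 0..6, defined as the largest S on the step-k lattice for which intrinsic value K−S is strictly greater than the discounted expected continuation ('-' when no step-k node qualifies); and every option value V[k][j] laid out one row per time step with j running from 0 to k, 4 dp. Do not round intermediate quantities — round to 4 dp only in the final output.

params: Δt=0.27643 u=1.21794 d=0.82106 q=0.47466 e^(-rΔt)=0.99065
t_7 payoffs: 86.6975 76.6662 61.7859 39.7127 6.9699 0.0000 0.0000 0.0000
t_6: node(6,0) S=25.2753 payoff=82.1747 vs cont=81.1696 → 82.1747 [stop]  node(6,1) S=37.4929 payoff=69.9571 vs cont=68.9520 → 69.9571 [stop]  node(6,2) S=55.6162 payoff=51.8338 vs cont=50.8286 → 51.8338 [stop]  node(6,3) S=82.5000 payoff=24.9500 vs cont=23.9449 → 24.9500 [stop]  node(6,4) S=122.3789 payoff=0.0000 vs cont=3.6273 → 3.6273 [wait]  node(6,5) S=181.5344 payoff=0.0000 vs cont=0.0000 → 0.0000 [wait]  node(6,6) S=269.2846 payoff=0.0000 vs cont=0.0000 → 0.0000 [wait]  ⇒ S*(6)=82.5000
t_5: node(5,0) S=30.7838 payoff=76.6662 vs cont=75.6610 → 76.6662 [stop]  node(5,1) S=45.6641 payoff=61.7859 vs cont=60.7807 → 61.7859 [stop]  node(5,2) S=67.7373 payoff=39.7127 vs cont=38.7076 → 39.7127 [stop]  node(5,3) S=100.4801 payoff=6.9699 vs cont=14.6902 → 14.6902 [wait]  node(5,4) S=149.0503 payoff=0.0000 vs cont=1.8877 → 1.8877 [wait]  node(5,5) S=221.0983 payoff=0.0000 vs cont=0.0000 → 0.0000 [wait]  ⇒ S*(5)=67.7373
t_4: node(4,0) S=37.4929 payoff=69.9571 vs cont=68.9520 → 69.9571 [stop]  node(4,1) S=55.6162 payoff=51.8338 vs cont=50.8286 → 51.8338 [stop]  node(4,2) S=82.5000 payoff=24.9500 vs cont=27.5751 → 27.5751 [wait]  node(4,3) S=122.3789 payoff=0.0000 vs cont=8.5328 → 8.5328 [wait]  node(4,4) S=181.5344 payoff=0.0000 vs cont=0.9824 → 0.9824 [wait]  ⇒ S*(4)=55.6162
t_3: node(3,0) S=45.6641 payoff=61.7859 vs cont=60.7807 → 61.7859 [stop]  node(3,1) S=67.7373 payoff=39.7127 vs cont=39.9420 → 39.9420 [wait]  node(3,2) S=100.4801 payoff=6.9699 vs cont=18.3631 → 18.3631 [wait]  node(3,3) S=149.0503 payoff=0.0000 vs cont=4.9026 → 4.9026 [wait]  ⇒ S*(3)=45.6641
t_2: node(2,0) S=55.6162 payoff=51.8338 vs cont=50.9364 → 51.8338 [stop]  node(2,1) S=82.5000 payoff=24.9500 vs cont=29.4215 → 29.4215 [wait]  node(2,2) S=122.3789 payoff=0.0000 vs cont=11.8619 → 11.8619 [wait]  ⇒ S*(2)=55.6162
t_1: node(1,0) S=67.7373 payoff=39.7127 vs cont=40.8102 → 40.8102 [wait]  node(1,1) S=100.4801 payoff=6.9699 vs cont=20.8894 → 20.8894 [wait]  ⇒ S*(1)=-
t_0: node(0,0) S=82.5000 payoff=24.9500 vs cont=31.0612 → 31.0612 [wait]  ⇒ S*(0)=-

price = 31.0612
boundary = - - 55.6162 45.6641 55.6162 67.7373 82.5000
tree:
31.0612
40.8102 20.8894
51.8338 29.4215 11.8619
61.7859 39.9420 18.3631 4.9026
69.9571 51.8338 27.5751 8.5328 0.9824
76.6662 61.7859 39.7127 14.6902 1.8877 0.0000
82.1747 69.9571 51.8338 24.9500 3.6273 0.0000 0.0000
86.6975 76.6662 61.7859 39.7127 6.9699 0.0000 0.0000 0.0000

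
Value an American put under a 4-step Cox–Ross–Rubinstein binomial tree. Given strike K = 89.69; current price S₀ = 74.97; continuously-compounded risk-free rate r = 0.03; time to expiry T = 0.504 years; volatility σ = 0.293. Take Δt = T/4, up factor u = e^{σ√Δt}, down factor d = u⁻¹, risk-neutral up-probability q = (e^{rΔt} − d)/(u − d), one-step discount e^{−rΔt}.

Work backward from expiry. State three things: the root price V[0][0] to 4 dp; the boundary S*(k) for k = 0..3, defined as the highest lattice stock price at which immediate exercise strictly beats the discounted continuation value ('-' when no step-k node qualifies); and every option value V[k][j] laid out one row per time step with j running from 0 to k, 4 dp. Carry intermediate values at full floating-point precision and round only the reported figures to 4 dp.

price = 15.7810
boundary = - 67.5645 60.8906 67.5645
tree:
15.7810
22.1255 9.3568
28.7994 14.8444 3.7672
34.8141 22.1255 7.4467 0.0000
40.2347 28.7994 14.7200 0.0000 0.0000

Δt=0.12600, u=1.10961, d=0.90122, q=0.49220, disc=e^(-rΔt)=0.99623
k=4 terminal: V=max(K-S,0) → 40.2347 28.7994 14.7200 0.0000 0.0000
k=3: j=0 S=54.8759 intr=34.8141 cont=34.4757 V=34.8141[EX]; j=1 S=67.5645 intr=22.1255 cont=21.7871 V=22.1255[EX]; j=2 S=83.1871 intr=6.5029 cont=7.4467 V=7.4467[hold]; j=3 S=102.4221 intr=0.0000 cont=0.0000 V=0.0000[hold]  S*(3)=67.5645
k=2: j=0 S=60.8906 intr=28.7994 cont=28.4610 V=28.7994[EX]; j=1 S=74.9700 intr=14.7200 cont=14.8444 V=14.8444[hold]; j=2 S=92.3049 intr=0.0000 cont=3.7672 V=3.7672[hold]  S*(2)=60.8906
k=1: j=0 S=67.5645 intr=22.1255 cont=21.8481 V=22.1255[EX]; j=1 S=83.1871 intr=6.5029 cont=9.3568 V=9.3568[hold]  S*(1)=67.5645
k=0: j=0 S=74.9700 intr=14.7200 cont=15.7810 V=15.7810[hold]  S*(0)=-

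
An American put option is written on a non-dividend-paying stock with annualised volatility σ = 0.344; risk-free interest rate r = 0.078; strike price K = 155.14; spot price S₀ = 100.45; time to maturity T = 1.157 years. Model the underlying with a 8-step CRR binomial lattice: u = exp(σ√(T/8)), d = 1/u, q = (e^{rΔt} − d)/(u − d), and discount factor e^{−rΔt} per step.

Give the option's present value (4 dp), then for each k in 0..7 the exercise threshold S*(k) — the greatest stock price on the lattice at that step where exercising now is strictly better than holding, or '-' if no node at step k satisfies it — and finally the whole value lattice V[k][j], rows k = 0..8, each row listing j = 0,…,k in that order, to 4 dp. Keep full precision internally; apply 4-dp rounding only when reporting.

price = 54.6900
boundary = 100.4500 88.1322 100.4500 114.4894 100.4500 114.4894 100.4500 114.4894
tree:
54.6900
67.0078 40.9172
77.8151 54.6900 28.6241
87.2971 67.0078 40.6506 17.7318
95.6164 77.8151 54.6900 27.4209 8.8380
102.9155 87.2971 67.0078 40.6506 15.3486 2.7936
109.3196 95.6164 77.8151 54.6900 25.6943 5.7726 0.0000
114.9384 102.9155 87.2971 67.0078 40.6506 11.9285 0.0000 0.0000
119.8681 109.3196 95.6164 77.8151 54.6900 24.6491 0.0000 0.0000 0.0000

params: Δt=0.14463 u=1.13976 d=0.87737 q=0.51058 e^(-rΔt)=0.98878
t_8 payoffs: 119.8681 109.3196 95.6164 77.8151 54.6900 24.6491 0.0000 0.0000 0.0000
t_7: node(7,0) S=40.2016 payoff=114.9384 vs cont=113.1981 → 114.9384 [stop]  node(7,1) S=52.2245 payoff=102.9155 vs cont=101.1753 → 102.9155 [stop]  node(7,2) S=67.8429 payoff=87.2971 vs cont=85.5568 → 87.2971 [stop]  node(7,3) S=88.1322 payoff=67.0078 vs cont=65.2675 → 67.0078 [stop]  node(7,4) S=114.4894 payoff=40.6506 vs cont=38.9104 → 40.6506 [stop]  node(7,5) S=148.7289 payoff=6.4111 vs cont=11.9285 → 11.9285 [wait]  node(7,6) S=193.2083 payoff=0.0000 vs cont=0.0000 → 0.0000 [wait]  node(7,7) S=250.9899 payoff=0.0000 vs cont=0.0000 → 0.0000 [wait]  ⇒ S*(7)=114.4894
t_6: node(6,0) S=45.8204 payoff=109.3196 vs cont=107.5793 → 109.3196 [stop]  node(6,1) S=59.5236 payoff=95.6164 vs cont=93.8761 → 95.6164 [stop]  node(6,2) S=77.3249 payoff=77.8151 vs cont=76.0748 → 77.8151 [stop]  node(6,3) S=100.4500 payoff=54.6900 vs cont=52.9497 → 54.6900 [stop]  node(6,4) S=130.4909 payoff=24.6491 vs cont=25.6943 → 25.6943 [wait]  node(6,5) S=169.5160 payoff=0.0000 vs cont=5.7726 → 5.7726 [wait]  node(6,6) S=220.2120 payoff=0.0000 vs cont=0.0000 → 0.0000 [wait]  ⇒ S*(6)=100.4500
t_5: node(5,0) S=52.2245 payoff=102.9155 vs cont=101.1753 → 102.9155 [stop]  node(5,1) S=67.8429 payoff=87.2971 vs cont=85.5568 → 87.2971 [stop]  node(5,2) S=88.1322 payoff=67.0078 vs cont=65.2675 → 67.0078 [stop]  node(5,3) S=114.4894 payoff=40.6506 vs cont=39.4381 → 40.6506 [stop]  node(5,4) S=148.7289 payoff=6.4111 vs cont=15.3486 → 15.3486 [wait]  node(5,5) S=193.2083 payoff=0.0000 vs cont=2.7936 → 2.7936 [wait]  ⇒ S*(5)=114.4894
t_4: node(4,0) S=59.5236 payoff=95.6164 vs cont=93.8761 → 95.6164 [stop]  node(4,1) S=77.3249 payoff=77.8151 vs cont=76.0748 → 77.8151 [stop]  node(4,2) S=100.4500 payoff=54.6900 vs cont=52.9497 → 54.6900 [stop]  node(4,3) S=130.4909 payoff=24.6491 vs cont=27.4209 → 27.4209 [wait]  node(4,4) S=169.5160 payoff=0.0000 vs cont=8.8380 → 8.8380 [wait]  ⇒ S*(4)=100.4500
t_3: node(3,0) S=67.8429 payoff=87.2971 vs cont=85.5568 → 87.2971 [stop]  node(3,1) S=88.1322 payoff=67.0078 vs cont=65.2675 → 67.0078 [stop]  node(3,2) S=114.4894 payoff=40.6506 vs cont=40.3098 → 40.6506 [stop]  node(3,3) S=148.7289 payoff=6.4111 vs cont=17.7318 → 17.7318 [wait]  ⇒ S*(3)=114.4894
t_2: node(2,0) S=77.3249 payoff=77.8151 vs cont=76.0748 → 77.8151 [stop]  node(2,1) S=100.4500 payoff=54.6900 vs cont=52.9497 → 54.6900 [stop]  node(2,2) S=130.4909 payoff=24.6491 vs cont=28.6241 → 28.6241 [wait]  ⇒ S*(2)=100.4500
t_1: node(1,0) S=88.1322 payoff=67.0078 vs cont=65.2675 → 67.0078 [stop]  node(1,1) S=114.4894 payoff=40.6506 vs cont=40.9172 → 40.9172 [wait]  ⇒ S*(1)=88.1322
t_0: node(0,0) S=100.4500 payoff=54.6900 vs cont=53.0843 → 54.6900 [stop]  ⇒ S*(0)=100.4500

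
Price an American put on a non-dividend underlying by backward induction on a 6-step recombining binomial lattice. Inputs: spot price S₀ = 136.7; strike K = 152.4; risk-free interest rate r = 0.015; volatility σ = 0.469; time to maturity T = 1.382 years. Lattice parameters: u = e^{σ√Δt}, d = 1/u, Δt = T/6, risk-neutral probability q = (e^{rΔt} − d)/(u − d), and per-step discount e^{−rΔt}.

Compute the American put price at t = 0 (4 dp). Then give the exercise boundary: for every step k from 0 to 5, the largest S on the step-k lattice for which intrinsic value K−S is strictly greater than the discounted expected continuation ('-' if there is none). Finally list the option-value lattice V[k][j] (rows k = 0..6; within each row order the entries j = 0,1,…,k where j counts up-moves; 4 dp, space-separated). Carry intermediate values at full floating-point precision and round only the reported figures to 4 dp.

Δt=0.23033  u=1.25243  d=0.79845  q=0.45159  discount=0.99655
step 6 (expiry): payoffs max(K−S,0) = 116.9804 96.8414 65.2515 15.7000 0.0000 0.0000 0.0000
step 5: (k=5,j=0): S=44.3606, (K−S)⁺=108.0394, hold=107.5138 ⇒ V=108.0394 exercise | (k=5,j=1): S=69.5834, (K−S)⁺=82.8166, hold=82.2909 ⇒ V=82.8166 exercise | (k=5,j=2): S=109.1476, (K−S)⁺=43.2524, hold=42.7267 ⇒ V=43.2524 exercise | (k=5,j=3): S=171.2075, (K−S)⁺=0.0000, hold=8.5804 ⇒ V=8.5804 continue | (k=5,j=4): S=268.5537, (K−S)⁺=0.0000, hold=0.0000 ⇒ V=0.0000 continue | (k=5,j=5): S=421.2497, (K−S)⁺=0.0000, hold=0.0000 ⇒ V=0.0000 continue  boundary S*=109.1476
step 4: (k=4,j=0): S=55.5586, (K−S)⁺=96.8414, hold=96.3157 ⇒ V=96.8414 exercise | (k=4,j=1): S=87.1485, (K−S)⁺=65.2515, hold=64.7258 ⇒ V=65.2515 exercise | (k=4,j=2): S=136.7000, (K−S)⁺=15.7000, hold=27.4997 ⇒ V=27.4997 continue | (k=4,j=3): S=214.4258, (K−S)⁺=0.0000, hold=4.6893 ⇒ V=4.6893 continue | (k=4,j=4): S=336.3453, (K−S)⁺=0.0000, hold=0.0000 ⇒ V=0.0000 continue  boundary S*=87.1485
step 3: (k=3,j=0): S=69.5834, (K−S)⁺=82.8166, hold=82.2909 ⇒ V=82.8166 exercise | (k=3,j=1): S=109.1476, (K−S)⁺=43.2524, hold=48.0370 ⇒ V=48.0370 continue | (k=3,j=2): S=171.2075, (K−S)⁺=0.0000, hold=17.1395 ⇒ V=17.1395 continue | (k=3,j=3): S=268.5537, (K−S)⁺=0.0000, hold=2.5628 ⇒ V=2.5628 continue  boundary S*=69.5834
step 2: (k=2,j=0): S=87.1485, (K−S)⁺=65.2515, hold=66.8791 ⇒ V=66.8791 continue | (k=2,j=1): S=136.7000, (K−S)⁺=15.7000, hold=33.9665 ⇒ V=33.9665 continue | (k=2,j=2): S=214.4258, (K−S)⁺=0.0000, hold=10.5204 ⇒ V=10.5204 continue  boundary S*=-
step 1: (k=1,j=0): S=109.1476, (K−S)⁺=43.2524, hold=51.8367 ⇒ V=51.8367 continue | (k=1,j=1): S=171.2075, (K−S)⁺=0.0000, hold=23.2979 ⇒ V=23.2979 continue  boundary S*=-
step 0: (k=0,j=0): S=136.7000, (K−S)⁺=15.7000, hold=38.8146 ⇒ V=38.8146 continue  boundary S*=-

price = 38.8146
boundary = - - - 69.5834 87.1485 109.1476
tree:
38.8146
51.8367 23.2979
66.8791 33.9665 10.5204
82.8166 48.0370 17.1395 2.5628
96.8414 65.2515 27.4997 4.6893 0.0000
108.0394 82.8166 43.2524 8.5804 0.0000 0.0000
116.9804 96.8414 65.2515 15.7000 0.0000 0.0000 0.0000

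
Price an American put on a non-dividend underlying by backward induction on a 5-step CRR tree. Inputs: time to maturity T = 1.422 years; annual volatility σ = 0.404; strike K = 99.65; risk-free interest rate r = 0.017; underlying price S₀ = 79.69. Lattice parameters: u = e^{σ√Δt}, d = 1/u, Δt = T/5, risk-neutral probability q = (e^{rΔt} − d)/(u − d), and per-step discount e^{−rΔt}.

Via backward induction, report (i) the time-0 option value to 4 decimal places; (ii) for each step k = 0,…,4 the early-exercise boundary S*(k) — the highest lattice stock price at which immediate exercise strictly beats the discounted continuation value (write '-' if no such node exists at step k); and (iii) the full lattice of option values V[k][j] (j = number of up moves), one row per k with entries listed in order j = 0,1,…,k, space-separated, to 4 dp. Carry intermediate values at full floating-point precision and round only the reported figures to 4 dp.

price = 27.0521
boundary = - - 51.7925 64.2444 79.6900
tree:
27.0521
36.8148 15.7624
47.8575 24.1106 6.0303
57.8960 35.4056 10.9728 0.2335
65.9888 47.8575 19.9600 0.4324 0.0000
72.5131 57.8960 35.4056 0.8009 0.0000 0.0000

Δt=0.28440, u=1.24042, d=0.80618, q=0.45751, disc=e^(-rΔt)=0.99518
k=5 terminal: V=max(K-S,0) → 72.5131 57.8960 35.4056 0.8009 0.0000 0.0000
k=4: j=0 S=33.6612 intr=65.9888 cont=65.5082 V=65.9888[EX]; j=1 S=51.7925 intr=47.8575 cont=47.3769 V=47.8575[EX]; j=2 S=79.6900 intr=19.9600 cont=19.4794 V=19.9600[EX]; j=3 S=122.6143 intr=0.0000 cont=0.4324 V=0.4324[hold]; j=4 S=188.6594 intr=0.0000 cont=0.0000 V=0.0000[hold]  S*(4)=79.6900
k=3: j=0 S=41.7540 intr=57.8960 cont=57.4154 V=57.8960[EX]; j=1 S=64.2444 intr=35.4056 cont=34.9250 V=35.4056[EX]; j=2 S=98.8491 intr=0.8009 cont=10.9728 V=10.9728[hold]; j=3 S=152.0932 intr=0.0000 cont=0.2335 V=0.2335[hold]  S*(3)=64.2444
k=2: j=0 S=51.7925 intr=47.8575 cont=47.3769 V=47.8575[EX]; j=1 S=79.6900 intr=19.9600 cont=24.1106 V=24.1106[hold]; j=2 S=122.6143 intr=0.0000 cont=6.0303 V=6.0303[hold]  S*(2)=51.7925
k=1: j=0 S=64.2444 intr=35.4056 cont=36.8148 V=36.8148[hold]; j=1 S=98.8491 intr=0.8009 cont=15.7624 V=15.7624[hold]  S*(1)=-
k=0: j=0 S=79.6900 intr=19.9600 cont=27.0521 V=27.0521[hold]  S*(0)=-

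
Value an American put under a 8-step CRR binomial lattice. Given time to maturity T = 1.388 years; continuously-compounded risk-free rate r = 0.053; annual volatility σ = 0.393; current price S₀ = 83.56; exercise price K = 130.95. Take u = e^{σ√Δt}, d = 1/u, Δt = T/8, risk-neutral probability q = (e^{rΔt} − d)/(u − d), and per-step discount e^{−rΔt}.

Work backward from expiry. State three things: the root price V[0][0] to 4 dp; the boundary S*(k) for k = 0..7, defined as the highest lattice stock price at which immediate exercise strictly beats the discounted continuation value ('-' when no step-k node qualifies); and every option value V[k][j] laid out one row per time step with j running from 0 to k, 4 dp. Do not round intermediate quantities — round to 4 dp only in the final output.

params: Δt=0.17350 u=1.17786 d=0.84900 q=0.48726 e^(-rΔt)=0.99085
t_8 payoffs: 108.3944 99.6575 87.5363 70.7200 47.3900 15.0231 0.0000 0.0000 0.0000
t_7: node(7,0) S=26.5673 payoff=104.3827 vs cont=103.1841 → 104.3827 [stop]  node(7,1) S=36.8582 payoff=94.0918 vs cont=92.8932 → 94.0918 [stop]  node(7,2) S=51.1352 payoff=79.8148 vs cont=78.6162 → 79.8148 [stop]  node(7,3) S=70.9423 payoff=60.0077 vs cont=58.8090 → 60.0077 [stop]  node(7,4) S=98.4218 payoff=32.5282 vs cont=31.3295 → 32.5282 [stop]  node(7,5) S=136.5455 payoff=0.0000 vs cont=7.6325 → 7.6325 [wait]  node(7,6) S=189.4363 payoff=0.0000 vs cont=0.0000 → 0.0000 [wait]  node(7,7) S=262.8144 payoff=0.0000 vs cont=0.0000 → 0.0000 [wait]  ⇒ S*(7)=98.4218
t_6: node(6,0) S=31.2925 payoff=99.6575 vs cont=98.4588 → 99.6575 [stop]  node(6,1) S=43.4137 payoff=87.5363 vs cont=86.3377 → 87.5363 [stop]  node(6,2) S=60.2300 payoff=70.7200 vs cont=69.5214 → 70.7200 [stop]  node(6,3) S=83.5600 payoff=47.3900 vs cont=46.1914 → 47.3900 [stop]  node(6,4) S=115.9269 payoff=15.0231 vs cont=20.2108 → 20.2108 [wait]  node(6,5) S=160.8312 payoff=0.0000 vs cont=3.8777 → 3.8777 [wait]  node(6,6) S=223.1291 payoff=0.0000 vs cont=0.0000 → 0.0000 [wait]  ⇒ S*(6)=83.5600
t_5: node(5,0) S=36.8582 payoff=94.0918 vs cont=92.8932 → 94.0918 [stop]  node(5,1) S=51.1352 payoff=79.8148 vs cont=78.6162 → 79.8148 [stop]  node(5,2) S=70.9423 payoff=60.0077 vs cont=58.8090 → 60.0077 [stop]  node(5,3) S=98.4218 payoff=32.5282 vs cont=33.8342 → 33.8342 [wait]  node(5,4) S=136.5455 payoff=0.0000 vs cont=12.1402 → 12.1402 [wait]  node(5,5) S=189.4363 payoff=0.0000 vs cont=1.9700 → 1.9700 [wait]  ⇒ S*(5)=70.9423
t_4: node(4,0) S=43.4137 payoff=87.5363 vs cont=86.3377 → 87.5363 [stop]  node(4,1) S=60.2300 payoff=70.7200 vs cont=69.5214 → 70.7200 [stop]  node(4,2) S=83.5600 payoff=47.3900 vs cont=46.8219 → 47.3900 [stop]  node(4,3) S=115.9269 payoff=15.0231 vs cont=23.0507 → 23.0507 [wait]  node(4,4) S=160.8312 payoff=0.0000 vs cont=7.1190 → 7.1190 [wait]  ⇒ S*(4)=83.5600
t_3: node(3,0) S=51.1352 payoff=79.8148 vs cont=78.6162 → 79.8148 [stop]  node(3,1) S=70.9423 payoff=60.0077 vs cont=58.8090 → 60.0077 [stop]  node(3,2) S=98.4218 payoff=32.5282 vs cont=35.2053 → 35.2053 [wait]  node(3,3) S=136.5455 payoff=0.0000 vs cont=15.1479 → 15.1479 [wait]  ⇒ S*(3)=70.9423
t_2: node(2,0) S=60.2300 payoff=70.7200 vs cont=69.5214 → 70.7200 [stop]  node(2,1) S=83.5600 payoff=47.3900 vs cont=47.4839 → 47.4839 [wait]  node(2,2) S=115.9269 payoff=15.0231 vs cont=25.1994 → 25.1994 [wait]  ⇒ S*(2)=60.2300
t_1: node(1,0) S=70.9423 payoff=60.0077 vs cont=58.8544 → 60.0077 [stop]  node(1,1) S=98.4218 payoff=32.5282 vs cont=36.2903 → 36.2903 [wait]  ⇒ S*(1)=70.9423
t_0: node(0,0) S=83.5600 payoff=47.3900 vs cont=48.0077 → 48.0077 [wait]  ⇒ S*(0)=-

price = 48.0077
boundary = - 70.9423 60.2300 70.9423 83.5600 70.9423 83.5600 98.4218
tree:
48.0077
60.0077 36.2903
70.7200 47.4839 25.1994
79.8148 60.0077 35.2053 15.1479
87.5363 70.7200 47.3900 23.0507 7.1190
94.0918 79.8148 60.0077 33.8342 12.1402 1.9700
99.6575 87.5363 70.7200 47.3900 20.2108 3.8777 0.0000
104.3827 94.0918 79.8148 60.0077 32.5282 7.6325 0.0000 0.0000
108.3944 99.6575 87.5363 70.7200 47.3900 15.0231 0.0000 0.0000 0.0000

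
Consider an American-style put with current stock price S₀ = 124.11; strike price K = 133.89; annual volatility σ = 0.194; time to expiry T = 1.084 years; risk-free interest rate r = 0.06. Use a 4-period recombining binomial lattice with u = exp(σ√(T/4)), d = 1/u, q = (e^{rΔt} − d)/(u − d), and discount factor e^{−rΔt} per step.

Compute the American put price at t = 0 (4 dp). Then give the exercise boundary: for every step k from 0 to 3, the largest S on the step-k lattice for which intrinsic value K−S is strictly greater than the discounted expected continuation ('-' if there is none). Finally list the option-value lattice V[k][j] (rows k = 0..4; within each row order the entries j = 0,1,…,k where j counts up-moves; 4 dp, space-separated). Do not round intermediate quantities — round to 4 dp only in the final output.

params: Δt=0.27100 u=1.10627 d=0.90394 q=0.55580 e^(-rΔt)=0.98387
t_4 payoffs: 51.0260 32.4787 9.7800 0.0000 0.0000
t_3: node(3,0) S=91.6698 payoff=42.2202 vs cont=40.0608 → 42.2202 [stop]  node(3,1) S=112.1880 payoff=21.7020 vs cont=19.5425 → 21.7020 [stop]  node(3,2) S=137.2989 payoff=0.0000 vs cont=4.2743 → 4.2743 [wait]  node(3,3) S=168.0302 payoff=0.0000 vs cont=0.0000 → 0.0000 [wait]  ⇒ S*(3)=112.1880
t_2: node(2,0) S=101.4113 payoff=32.4787 vs cont=30.3193 → 32.4787 [stop]  node(2,1) S=124.1100 payoff=9.7800 vs cont=11.8219 → 11.8219 [wait]  node(2,2) S=151.8893 payoff=0.0000 vs cont=1.8680 → 1.8680 [wait]  ⇒ S*(2)=101.4113
t_1: node(1,0) S=112.1880 payoff=21.7020 vs cont=20.6591 → 21.7020 [stop]  node(1,1) S=137.2989 payoff=0.0000 vs cont=6.1882 → 6.1882 [wait]  ⇒ S*(1)=112.1880
t_0: node(0,0) S=124.1100 payoff=9.7800 vs cont=12.8685 → 12.8685 [wait]  ⇒ S*(0)=-

price = 12.8685
boundary = - 112.1880 101.4113 112.1880
tree:
12.8685
21.7020 6.1882
32.4787 11.8219 1.8680
42.2202 21.7020 4.2743 0.0000
51.0260 32.4787 9.7800 0.0000 0.0000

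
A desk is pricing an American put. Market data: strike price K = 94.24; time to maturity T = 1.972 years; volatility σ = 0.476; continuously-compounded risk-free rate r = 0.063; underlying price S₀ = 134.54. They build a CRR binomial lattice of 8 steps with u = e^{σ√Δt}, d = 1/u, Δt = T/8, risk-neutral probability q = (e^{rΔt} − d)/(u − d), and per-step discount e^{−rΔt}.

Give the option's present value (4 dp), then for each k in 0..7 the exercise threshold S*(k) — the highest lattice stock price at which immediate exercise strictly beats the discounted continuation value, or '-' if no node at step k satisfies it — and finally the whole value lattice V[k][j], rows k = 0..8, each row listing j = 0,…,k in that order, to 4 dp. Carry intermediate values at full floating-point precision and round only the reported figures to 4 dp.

price = 10.4575
boundary = - - - - 52.2766 41.2735 52.2766 66.2130
tree:
10.4575
15.4496 5.2630
22.2543 8.4085 1.9462
31.1087 13.1633 3.4096 0.3866
41.9634 20.0902 5.9110 0.7464 0.0000
52.9665 29.6771 10.1148 1.4412 0.0000 0.0000
61.6537 41.9634 17.0228 2.7828 0.0000 0.0000 0.0000
68.5124 52.9665 28.0270 5.3733 0.0000 0.0000 0.0000 0.0000
73.9275 61.6537 41.9634 10.3753 0.0000 0.0000 0.0000 0.0000 0.0000

Δt=0.24650, u=1.26659, d=0.78952, q=0.47400, disc=e^(-rΔt)=0.98459
k=8 terminal: V=max(K-S,0) → 73.9275 61.6537 41.9634 10.3753 0.0000 0.0000 0.0000 0.0000 0.0000
k=7: j=0 S=25.7276 intr=68.5124 cont=67.0602 V=68.5124[EX]; j=1 S=41.2735 intr=52.9665 cont=51.5143 V=52.9665[EX]; j=2 S=66.2130 intr=28.0270 cont=26.5748 V=28.0270[EX]; j=3 S=106.2222 intr=0.0000 cont=5.3733 V=5.3733[hold]; j=4 S=170.4070 intr=0.0000 cont=0.0000 V=0.0000[hold]; j=5 S=273.3754 intr=0.0000 cont=0.0000 V=0.0000[hold]; j=6 S=438.5624 intr=0.0000 cont=0.0000 V=0.0000[hold]; j=7 S=703.5637 intr=0.0000 cont=0.0000 V=0.0000[hold]  S*(7)=66.2130
k=6: j=0 S=32.5863 intr=61.6537 cont=60.2015 V=61.6537[EX]; j=1 S=52.2766 intr=41.9634 cont=40.5112 V=41.9634[EX]; j=2 S=83.8647 intr=10.3753 cont=17.0228 V=17.0228[hold]; j=3 S=134.5400 intr=0.0000 cont=2.7828 V=2.7828[hold]; j=4 S=215.8358 intr=0.0000 cont=0.0000 V=0.0000[hold]; j=5 S=346.2545 intr=0.0000 cont=0.0000 V=0.0000[hold]; j=6 S=555.4787 intr=0.0000 cont=0.0000 V=0.0000[hold]  S*(6)=52.2766
k=5: j=0 S=41.2735 intr=52.9665 cont=51.5143 V=52.9665[EX]; j=1 S=66.2130 intr=28.0270 cont=29.6771 V=29.6771[hold]; j=2 S=106.2222 intr=0.0000 cont=10.1148 V=10.1148[hold]; j=3 S=170.4070 intr=0.0000 cont=1.4412 V=1.4412[hold]; j=4 S=273.3754 intr=0.0000 cont=0.0000 V=0.0000[hold]; j=5 S=438.5624 intr=0.0000 cont=0.0000 V=0.0000[hold]  S*(5)=41.2735
k=4: j=0 S=52.2766 intr=41.9634 cont=41.2813 V=41.9634[EX]; j=1 S=83.8647 intr=10.3753 cont=20.0902 V=20.0902[hold]; j=2 S=134.5400 intr=0.0000 cont=5.9110 V=5.9110[hold]; j=3 S=215.8358 intr=0.0000 cont=0.7464 V=0.7464[hold]; j=4 S=346.2545 intr=0.0000 cont=0.0000 V=0.0000[hold]  S*(4)=52.2766
k=3: j=0 S=66.2130 intr=28.0270 cont=31.1087 V=31.1087[hold]; j=1 S=106.2222 intr=0.0000 cont=13.1633 V=13.1633[hold]; j=2 S=170.4070 intr=0.0000 cont=3.4096 V=3.4096[hold]; j=3 S=273.3754 intr=0.0000 cont=0.3866 V=0.3866[hold]  S*(3)=-
k=2: j=0 S=83.8647 intr=10.3753 cont=22.2543 V=22.2543[hold]; j=1 S=134.5400 intr=0.0000 cont=8.4085 V=8.4085[hold]; j=2 S=215.8358 intr=0.0000 cont=1.9462 V=1.9462[hold]  S*(2)=-
k=1: j=0 S=106.2222 intr=0.0000 cont=15.4496 V=15.4496[hold]; j=1 S=170.4070 intr=0.0000 cont=5.2630 V=5.2630[hold]  S*(1)=-
k=0: j=0 S=134.5400 intr=0.0000 cont=10.4575 V=10.4575[hold]  S*(0)=-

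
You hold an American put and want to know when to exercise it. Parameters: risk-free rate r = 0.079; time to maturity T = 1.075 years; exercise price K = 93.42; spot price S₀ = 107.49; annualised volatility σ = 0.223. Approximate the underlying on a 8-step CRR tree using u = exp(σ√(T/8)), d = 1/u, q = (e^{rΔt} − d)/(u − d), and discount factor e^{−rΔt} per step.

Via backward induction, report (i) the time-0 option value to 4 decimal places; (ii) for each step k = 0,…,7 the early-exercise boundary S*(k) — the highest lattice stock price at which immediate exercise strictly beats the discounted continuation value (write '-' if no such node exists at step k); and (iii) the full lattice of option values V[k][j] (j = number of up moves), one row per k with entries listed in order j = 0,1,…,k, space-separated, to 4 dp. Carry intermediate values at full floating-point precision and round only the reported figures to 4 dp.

price = 2.2039
boundary = - - - - 77.5107 71.4266 77.5107 84.1130
tree:
2.2039
3.7766 0.9330
6.3062 1.7369 0.2796
10.2069 3.1702 0.5732 0.0397
15.9093 5.6419 1.1670 0.0882 0.0000
21.9934 9.7057 2.3567 0.1958 0.0000 0.0000
27.5999 15.9093 4.7121 0.4346 0.0000 0.0000 0.0000
32.7664 21.9934 9.3070 0.9649 0.0000 0.0000 0.0000 0.0000
37.5273 27.5999 15.9093 2.1423 0.0000 0.0000 0.0000 0.0000 0.0000

params: Δt=0.13437 u=1.08518 d=0.92151 q=0.54478 e^(-rΔt)=0.98944
t_8 payoffs: 37.5273 27.5999 15.9093 2.1423 0.0000 0.0000 0.0000 0.0000 0.0000
t_7: node(7,0) S=60.6536 payoff=32.7664 vs cont=31.7799 → 32.7664 [stop]  node(7,1) S=71.4266 payoff=21.9934 vs cont=21.0070 → 21.9934 [stop]  node(7,2) S=84.1130 payoff=9.3070 vs cont=8.3205 → 9.3070 [stop]  node(7,3) S=99.0527 payoff=0.0000 vs cont=0.9649 → 0.9649 [wait]  node(7,4) S=116.6460 payoff=0.0000 vs cont=0.0000 → 0.0000 [wait]  node(7,5) S=137.3640 payoff=0.0000 vs cont=0.0000 → 0.0000 [wait]  node(7,6) S=161.7619 payoff=0.0000 vs cont=0.0000 → 0.0000 [wait]  node(7,7) S=190.4932 payoff=0.0000 vs cont=0.0000 → 0.0000 [wait]  ⇒ S*(7)=84.1130
t_6: node(6,0) S=65.8201 payoff=27.5999 vs cont=26.6135 → 27.5999 [stop]  node(6,1) S=77.5107 payoff=15.9093 vs cont=14.9229 → 15.9093 [stop]  node(6,2) S=91.2777 payoff=2.1423 vs cont=4.7121 → 4.7121 [wait]  node(6,3) S=107.4900 payoff=0.0000 vs cont=0.4346 → 0.4346 [wait]  node(6,4) S=126.5818 payoff=0.0000 vs cont=0.0000 → 0.0000 [wait]  node(6,5) S=149.0646 payoff=0.0000 vs cont=0.0000 → 0.0000 [wait]  node(6,6) S=175.5407 payoff=0.0000 vs cont=0.0000 → 0.0000 [wait]  ⇒ S*(6)=77.5107
t_5: node(5,0) S=71.4266 payoff=21.9934 vs cont=21.0070 → 21.9934 [stop]  node(5,1) S=84.1130 payoff=9.3070 vs cont=9.7057 → 9.7057 [wait]  node(5,2) S=99.0527 payoff=0.0000 vs cont=2.3567 → 2.3567 [wait]  node(5,3) S=116.6460 payoff=0.0000 vs cont=0.1958 → 0.1958 [wait]  node(5,4) S=137.3640 payoff=0.0000 vs cont=0.0000 → 0.0000 [wait]  node(5,5) S=161.7619 payoff=0.0000 vs cont=0.0000 → 0.0000 [wait]  ⇒ S*(5)=71.4266
t_4: node(4,0) S=77.5107 payoff=15.9093 vs cont=15.1378 → 15.9093 [stop]  node(4,1) S=91.2777 payoff=2.1423 vs cont=5.6419 → 5.6419 [wait]  node(4,2) S=107.4900 payoff=0.0000 vs cont=1.1670 → 1.1670 [wait]  node(4,3) S=126.5818 payoff=0.0000 vs cont=0.0882 → 0.0882 [wait]  node(4,4) S=149.0646 payoff=0.0000 vs cont=0.0000 → 0.0000 [wait]  ⇒ S*(4)=77.5107
t_3: node(3,0) S=84.1130 payoff=9.3070 vs cont=10.2069 → 10.2069 [wait]  node(3,1) S=99.0527 payoff=0.0000 vs cont=3.1702 → 3.1702 [wait]  node(3,2) S=116.6460 payoff=0.0000 vs cont=0.5732 → 0.5732 [wait]  node(3,3) S=137.3640 payoff=0.0000 vs cont=0.0397 → 0.0397 [wait]  ⇒ S*(3)=-
t_2: node(2,0) S=91.2777 payoff=2.1423 vs cont=6.3062 → 6.3062 [wait]  node(2,1) S=107.4900 payoff=0.0000 vs cont=1.7369 → 1.7369 [wait]  node(2,2) S=126.5818 payoff=0.0000 vs cont=0.2796 → 0.2796 [wait]  ⇒ S*(2)=-
t_1: node(1,0) S=99.0527 payoff=0.0000 vs cont=3.7766 → 3.7766 [wait]  node(1,1) S=116.6460 payoff=0.0000 vs cont=0.9330 → 0.9330 [wait]  ⇒ S*(1)=-
t_0: node(0,0) S=107.4900 payoff=0.0000 vs cont=2.2039 → 2.2039 [wait]  ⇒ S*(0)=-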